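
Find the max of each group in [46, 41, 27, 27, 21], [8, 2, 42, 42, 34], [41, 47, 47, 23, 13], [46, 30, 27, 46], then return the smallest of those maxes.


Find max of each group:
  Group 1: [46, 41, 27, 27, 21] -> max = 46
  Group 2: [8, 2, 42, 42, 34] -> max = 42
  Group 3: [41, 47, 47, 23, 13] -> max = 47
  Group 4: [46, 30, 27, 46] -> max = 46
Maxes: [46, 42, 47, 46]
Minimum of maxes = 42
Final answer: 42


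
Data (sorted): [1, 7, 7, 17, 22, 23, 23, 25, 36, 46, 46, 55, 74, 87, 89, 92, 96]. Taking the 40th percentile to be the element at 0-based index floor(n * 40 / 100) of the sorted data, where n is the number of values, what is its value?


The dataset has n = 17 elements.
Index = floor(17 * 40 / 100) = floor(680 / 100) = floor(6.8) = 6
Counting from index 0 in the sorted data, the element at index 6 is 23.
Final answer: 23


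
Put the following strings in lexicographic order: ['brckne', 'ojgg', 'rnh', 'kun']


Compare strings character by character (the first differing letter decides):
  'brckne' < 'kun' since 'b' < 'k' at position 1
  'kun' < 'ojgg' since 'k' < 'o' at position 1
  'ojgg' < 'rnh' since 'o' < 'r' at position 1
Chaining these comparisons gives the alphabetical order.
Final answer: ['brckne', 'kun', 'ojgg', 'rnh']


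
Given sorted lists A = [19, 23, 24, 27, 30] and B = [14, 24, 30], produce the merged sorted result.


List A: [19, 23, 24, 27, 30]
List B: [14, 24, 30]
Repeatedly compare the front elements and take the smaller:
  19 vs 14 -> take 14
  19 vs 24 -> take 19
  23 vs 24 -> take 23
  24 vs 24 -> take 24
  27 vs 24 -> take 24
  27 vs 30 -> take 27
  30 vs 30 -> take 30
  A is exhausted; append the rest of B: [30]
Final answer: [14, 19, 23, 24, 24, 27, 30, 30]


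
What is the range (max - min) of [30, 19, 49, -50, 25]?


Maximum value: 49
Minimum value: -50
Range = 49 - (-50) = 99
Final answer: 99


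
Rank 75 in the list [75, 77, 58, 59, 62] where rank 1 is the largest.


Sort descending: [77, 75, 62, 59, 58]
Find 75 in the sorted list.
75 is at position 2.
Final answer: 2


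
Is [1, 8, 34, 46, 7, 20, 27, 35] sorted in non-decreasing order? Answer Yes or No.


Check consecutive pairs:
  1 <= 8? True
  8 <= 34? True
  34 <= 46? True
  46 <= 7? False
  7 <= 20? True
  20 <= 27? True
  27 <= 35? True
1 consecutive pair(s) are out of order, so the list is not sorted.
Final answer: No


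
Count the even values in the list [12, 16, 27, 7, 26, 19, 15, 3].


Check each element:
  12 is even
  16 is even
  27 is odd
  7 is odd
  26 is even
  19 is odd
  15 is odd
  3 is odd
Evens: [12, 16, 26]
Count of evens = 3
Final answer: 3


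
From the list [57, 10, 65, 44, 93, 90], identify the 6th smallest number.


Sort ascending: [10, 44, 57, 65, 90, 93]
The 6th element (1-indexed) is at index 5.
Value = 93
Final answer: 93


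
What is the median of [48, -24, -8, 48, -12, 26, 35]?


First, sort the list: [-24, -12, -8, 26, 35, 48, 48]
The list has 7 elements (odd count).
The middle index is 3 (0-based), and the element there is 26.
Final answer: 26


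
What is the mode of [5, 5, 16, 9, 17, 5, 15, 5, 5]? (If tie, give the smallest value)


Count the frequency of each value:
  5 appears 5 time(s)
  9 appears 1 time(s)
  15 appears 1 time(s)
  16 appears 1 time(s)
  17 appears 1 time(s)
Maximum frequency is 5.
Only 5 reaches that frequency, so it is the mode.
Final answer: 5


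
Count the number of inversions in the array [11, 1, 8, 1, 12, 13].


For each element, count the later elements that are smaller than it:
  11 (index 0): smaller elements after it = [1, 8, 1] -> 3
  1 (index 1): smaller elements after it = [] -> 0
  8 (index 2): smaller elements after it = [1] -> 1
  1 (index 3): smaller elements after it = [] -> 0
  12 (index 4): smaller elements after it = [] -> 0
Total inversions = 3 + 0 + 1 + 0 + 0 = 4
Final answer: 4


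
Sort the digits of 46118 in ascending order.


The number 46118 has digits: 4, 6, 1, 1, 8
Sorted: 1, 1, 4, 6, 8
Joining the sorted digits gives the result.
Final answer: 11468


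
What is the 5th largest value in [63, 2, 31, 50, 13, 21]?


Sort descending: [63, 50, 31, 21, 13, 2]
The 5th element (1-indexed) is at index 4.
Value = 13
Final answer: 13


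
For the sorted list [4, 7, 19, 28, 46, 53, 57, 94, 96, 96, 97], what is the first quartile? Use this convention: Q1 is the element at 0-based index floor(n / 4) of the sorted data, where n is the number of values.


The list has n = 11 elements.
Q1 index = floor(11 / 4) = floor(2.75) = 2
Counting from index 0 in the sorted data, the element at index 2 is 19.
Final answer: 19


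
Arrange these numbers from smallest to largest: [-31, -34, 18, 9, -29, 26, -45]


Original list: [-31, -34, 18, 9, -29, 26, -45]
Repeatedly take the smallest remaining element:
  Remaining [-31, -34, 18, 9, -29, 26, -45] -> smallest is -45
  Remaining [-31, -34, 18, 9, -29, 26] -> smallest is -34
  Remaining [-31, 18, 9, -29, 26] -> smallest is -31
  Remaining [18, 9, -29, 26] -> smallest is -29
  Remaining [18, 9, 26] -> smallest is 9
  Remaining [18, 26] -> smallest is 18
  Remaining [26] -> smallest is 26
Collecting the picks in order gives the sorted list.
Final answer: [-45, -34, -31, -29, 9, 18, 26]


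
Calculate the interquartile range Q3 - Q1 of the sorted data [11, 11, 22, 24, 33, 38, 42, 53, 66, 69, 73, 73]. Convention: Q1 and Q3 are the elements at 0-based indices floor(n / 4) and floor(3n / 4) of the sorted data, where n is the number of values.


The data has n = 12 elements.
Q1 index = floor(12 / 4) = floor(3) = 3; Q3 index = floor(3 * 12 / 4) = floor(9) = 9
Q1 = element at index 3 = 24
Q3 = element at index 9 = 69
IQR = 69 - 24 = 45
Final answer: 45


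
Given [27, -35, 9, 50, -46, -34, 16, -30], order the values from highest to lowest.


Original list: [27, -35, 9, 50, -46, -34, 16, -30]
Repeatedly take the largest remaining element:
  Remaining [27, -35, 9, 50, -46, -34, 16, -30] -> largest is 50
  Remaining [27, -35, 9, -46, -34, 16, -30] -> largest is 27
  Remaining [-35, 9, -46, -34, 16, -30] -> largest is 16
  Remaining [-35, 9, -46, -34, -30] -> largest is 9
  Remaining [-35, -46, -34, -30] -> largest is -30
  Remaining [-35, -46, -34] -> largest is -34
  Remaining [-35, -46] -> largest is -35
  Remaining [-46] -> largest is -46
Collecting the picks in order gives the descending list.
Final answer: [50, 27, 16, 9, -30, -34, -35, -46]


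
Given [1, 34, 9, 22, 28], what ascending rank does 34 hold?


Sort ascending: [1, 9, 22, 28, 34]
Find 34 in the sorted list.
34 is at position 5 (1-indexed).
Final answer: 5


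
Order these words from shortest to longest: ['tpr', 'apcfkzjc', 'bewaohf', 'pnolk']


Compute lengths:
  'tpr' has length 3
  'apcfkzjc' has length 8
  'bewaohf' has length 7
  'pnolk' has length 5
Lengths in increasing order: 3 < 5 < 7 < 8
Listing the words in that order gives the answer.
Final answer: ['tpr', 'pnolk', 'bewaohf', 'apcfkzjc']


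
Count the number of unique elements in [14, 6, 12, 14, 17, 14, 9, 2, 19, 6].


List all unique values:
Distinct values: [2, 6, 9, 12, 14, 17, 19]
Count = 7
Final answer: 7


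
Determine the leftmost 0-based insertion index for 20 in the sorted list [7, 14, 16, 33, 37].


List is sorted: [7, 14, 16, 33, 37]
We need the leftmost position where 20 can be inserted, i.e. the first index whose element is >= 20 (or the end of the list if none is).
Binary search with low=0, high=5 (0-based indices):
  low=0, high=5, mid=2: a[2]=16 < 20, so low = 3
  low=3, high=5, mid=4: a[4]=37 >= 20, so high = 4
  low=3, high=4, mid=3: a[3]=33 >= 20, so high = 3
Now low = high = 3, so the insertion index is 3.
Final answer: 3


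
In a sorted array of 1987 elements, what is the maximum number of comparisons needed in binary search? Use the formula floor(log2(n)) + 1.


Binary search halves the search space each step.
Maximum comparisons = floor(log2(1987)) + 1
log2(1987) = 10.9564
floor(log2(1987)) = 10, so 10 + 1 = 11
Final answer: 11


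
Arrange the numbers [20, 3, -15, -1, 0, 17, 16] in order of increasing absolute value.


Compute absolute values:
  |20| = 20
  |3| = 3
  |-15| = 15
  |-1| = 1
  |0| = 0
  |17| = 17
  |16| = 16
Absolute values in increasing order: 0 < 1 < 3 < 15 < 16 < 17 < 20
Listing the original numbers in that order gives the answer.
Final answer: [0, -1, 3, -15, 16, 17, 20]


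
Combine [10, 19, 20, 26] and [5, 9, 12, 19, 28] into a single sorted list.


List A: [10, 19, 20, 26]
List B: [5, 9, 12, 19, 28]
Repeatedly compare the front elements and take the smaller:
  10 vs 5 -> take 5
  10 vs 9 -> take 9
  10 vs 12 -> take 10
  19 vs 12 -> take 12
  19 vs 19 -> take 19
  20 vs 19 -> take 19
  20 vs 28 -> take 20
  26 vs 28 -> take 26
  A is exhausted; append the rest of B: [28]
Final answer: [5, 9, 10, 12, 19, 19, 20, 26, 28]


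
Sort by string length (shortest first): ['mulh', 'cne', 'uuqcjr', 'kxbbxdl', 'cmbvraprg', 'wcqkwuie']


Compute lengths:
  'mulh' has length 4
  'cne' has length 3
  'uuqcjr' has length 6
  'kxbbxdl' has length 7
  'cmbvraprg' has length 9
  'wcqkwuie' has length 8
Lengths in increasing order: 3 < 4 < 6 < 7 < 8 < 9
Listing the words in that order gives the answer.
Final answer: ['cne', 'mulh', 'uuqcjr', 'kxbbxdl', 'wcqkwuie', 'cmbvraprg']


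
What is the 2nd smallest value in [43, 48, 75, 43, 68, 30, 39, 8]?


Sort ascending: [8, 30, 39, 43, 43, 48, 68, 75]
The 2nd element (1-indexed) is at index 1.
Value = 30
Final answer: 30


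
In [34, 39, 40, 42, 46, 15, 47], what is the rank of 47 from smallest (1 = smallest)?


Sort ascending: [15, 34, 39, 40, 42, 46, 47]
Find 47 in the sorted list.
47 is at position 7 (1-indexed).
Final answer: 7


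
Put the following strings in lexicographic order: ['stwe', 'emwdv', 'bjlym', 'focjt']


Compare strings character by character (the first differing letter decides):
  'bjlym' < 'emwdv' since 'b' < 'e' at position 1
  'emwdv' < 'focjt' since 'e' < 'f' at position 1
  'focjt' < 'stwe' since 'f' < 's' at position 1
Chaining these comparisons gives the alphabetical order.
Final answer: ['bjlym', 'emwdv', 'focjt', 'stwe']


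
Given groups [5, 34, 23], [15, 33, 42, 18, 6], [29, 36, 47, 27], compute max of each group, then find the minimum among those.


Find max of each group:
  Group 1: [5, 34, 23] -> max = 34
  Group 2: [15, 33, 42, 18, 6] -> max = 42
  Group 3: [29, 36, 47, 27] -> max = 47
Maxes: [34, 42, 47]
Minimum of maxes = 34
Final answer: 34


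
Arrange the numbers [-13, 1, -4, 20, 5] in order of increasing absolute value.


Compute absolute values:
  |-13| = 13
  |1| = 1
  |-4| = 4
  |20| = 20
  |5| = 5
Absolute values in increasing order: 1 < 4 < 5 < 13 < 20
Listing the original numbers in that order gives the answer.
Final answer: [1, -4, 5, -13, 20]


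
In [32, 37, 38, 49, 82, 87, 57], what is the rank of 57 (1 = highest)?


Sort descending: [87, 82, 57, 49, 38, 37, 32]
Find 57 in the sorted list.
57 is at position 3.
Final answer: 3


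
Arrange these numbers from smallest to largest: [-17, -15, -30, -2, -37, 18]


Original list: [-17, -15, -30, -2, -37, 18]
Repeatedly take the smallest remaining element:
  Remaining [-17, -15, -30, -2, -37, 18] -> smallest is -37
  Remaining [-17, -15, -30, -2, 18] -> smallest is -30
  Remaining [-17, -15, -2, 18] -> smallest is -17
  Remaining [-15, -2, 18] -> smallest is -15
  Remaining [-2, 18] -> smallest is -2
  Remaining [18] -> smallest is 18
Collecting the picks in order gives the sorted list.
Final answer: [-37, -30, -17, -15, -2, 18]


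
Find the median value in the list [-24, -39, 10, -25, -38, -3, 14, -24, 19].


First, sort the list: [-39, -38, -25, -24, -24, -3, 10, 14, 19]
The list has 9 elements (odd count).
The middle index is 4 (0-based), and the element there is -24.
Final answer: -24


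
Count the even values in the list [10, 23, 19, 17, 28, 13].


Check each element:
  10 is even
  23 is odd
  19 is odd
  17 is odd
  28 is even
  13 is odd
Evens: [10, 28]
Count of evens = 2
Final answer: 2


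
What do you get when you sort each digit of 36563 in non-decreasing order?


The number 36563 has digits: 3, 6, 5, 6, 3
Sorted: 3, 3, 5, 6, 6
Joining the sorted digits gives the result.
Final answer: 33566


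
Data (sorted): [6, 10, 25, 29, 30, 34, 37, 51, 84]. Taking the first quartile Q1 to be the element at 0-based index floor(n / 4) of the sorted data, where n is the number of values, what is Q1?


The list has n = 9 elements.
Q1 index = floor(9 / 4) = floor(2.25) = 2
Counting from index 0 in the sorted data, the element at index 2 is 25.
Final answer: 25


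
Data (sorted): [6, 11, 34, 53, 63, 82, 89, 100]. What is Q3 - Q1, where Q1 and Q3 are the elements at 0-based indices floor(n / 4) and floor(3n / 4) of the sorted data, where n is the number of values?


The data has n = 8 elements.
Q1 index = floor(8 / 4) = floor(2) = 2; Q3 index = floor(3 * 8 / 4) = floor(6) = 6
Q1 = element at index 2 = 34
Q3 = element at index 6 = 89
IQR = 89 - 34 = 55
Final answer: 55


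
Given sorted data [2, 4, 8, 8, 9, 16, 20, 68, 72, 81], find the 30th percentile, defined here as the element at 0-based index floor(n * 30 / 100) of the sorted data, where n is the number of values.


The dataset has n = 10 elements.
Index = floor(10 * 30 / 100) = floor(300 / 100) = floor(3) = 3
Counting from index 0 in the sorted data, the element at index 3 is 8.
Final answer: 8


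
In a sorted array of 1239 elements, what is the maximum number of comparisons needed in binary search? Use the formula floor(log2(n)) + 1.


Binary search halves the search space each step.
Maximum comparisons = floor(log2(1239)) + 1
log2(1239) = 10.275
floor(log2(1239)) = 10, so 10 + 1 = 11
Final answer: 11


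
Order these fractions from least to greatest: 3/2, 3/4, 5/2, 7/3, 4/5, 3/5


Convert to decimal for comparison:
  3/2 = 1.5
  3/4 = 0.75
  5/2 = 2.5
  7/3 = 2.3333
  4/5 = 0.8
  3/5 = 0.6
Decimals in increasing order: 0.6 < 0.75 < 0.8 < 1.5 < 2.3333 < 2.5
Writing each back as its fraction gives the sorted order.
Final answer: 3/5, 3/4, 4/5, 3/2, 7/3, 5/2


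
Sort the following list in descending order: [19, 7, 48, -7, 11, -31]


Original list: [19, 7, 48, -7, 11, -31]
Repeatedly take the largest remaining element:
  Remaining [19, 7, 48, -7, 11, -31] -> largest is 48
  Remaining [19, 7, -7, 11, -31] -> largest is 19
  Remaining [7, -7, 11, -31] -> largest is 11
  Remaining [7, -7, -31] -> largest is 7
  Remaining [-7, -31] -> largest is -7
  Remaining [-31] -> largest is -31
Collecting the picks in order gives the descending list.
Final answer: [48, 19, 11, 7, -7, -31]


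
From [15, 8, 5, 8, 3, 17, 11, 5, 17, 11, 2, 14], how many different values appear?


List all unique values:
Distinct values: [2, 3, 5, 8, 11, 14, 15, 17]
Count = 8
Final answer: 8


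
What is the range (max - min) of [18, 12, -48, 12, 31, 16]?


Maximum value: 31
Minimum value: -48
Range = 31 - (-48) = 79
Final answer: 79


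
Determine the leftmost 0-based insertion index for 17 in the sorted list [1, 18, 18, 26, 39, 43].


List is sorted: [1, 18, 18, 26, 39, 43]
We need the leftmost position where 17 can be inserted, i.e. the first index whose element is >= 17 (or the end of the list if none is).
Binary search with low=0, high=6 (0-based indices):
  low=0, high=6, mid=3: a[3]=26 >= 17, so high = 3
  low=0, high=3, mid=1: a[1]=18 >= 17, so high = 1
  low=0, high=1, mid=0: a[0]=1 < 17, so low = 1
Now low = high = 1, so the insertion index is 1.
Final answer: 1


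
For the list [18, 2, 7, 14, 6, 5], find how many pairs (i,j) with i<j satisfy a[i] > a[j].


For each element, count the later elements that are smaller than it:
  18 (index 0): smaller elements after it = [2, 7, 14, 6, 5] -> 5
  2 (index 1): smaller elements after it = [] -> 0
  7 (index 2): smaller elements after it = [6, 5] -> 2
  14 (index 3): smaller elements after it = [6, 5] -> 2
  6 (index 4): smaller elements after it = [5] -> 1
Total inversions = 5 + 0 + 2 + 2 + 1 = 10
Final answer: 10


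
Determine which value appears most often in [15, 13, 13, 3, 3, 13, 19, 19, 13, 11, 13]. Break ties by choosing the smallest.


Count the frequency of each value:
  3 appears 2 time(s)
  11 appears 1 time(s)
  13 appears 5 time(s)
  15 appears 1 time(s)
  19 appears 2 time(s)
Maximum frequency is 5.
Only 13 reaches that frequency, so it is the mode.
Final answer: 13


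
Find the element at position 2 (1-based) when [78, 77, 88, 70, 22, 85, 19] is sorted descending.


Sort descending: [88, 85, 78, 77, 70, 22, 19]
The 2nd element (1-indexed) is at index 1.
Value = 85
Final answer: 85


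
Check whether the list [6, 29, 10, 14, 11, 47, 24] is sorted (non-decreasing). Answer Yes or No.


Check consecutive pairs:
  6 <= 29? True
  29 <= 10? False
  10 <= 14? True
  14 <= 11? False
  11 <= 47? True
  47 <= 24? False
3 consecutive pair(s) are out of order, so the list is not sorted.
Final answer: No


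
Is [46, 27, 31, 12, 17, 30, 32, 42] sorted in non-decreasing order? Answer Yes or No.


Check consecutive pairs:
  46 <= 27? False
  27 <= 31? True
  31 <= 12? False
  12 <= 17? True
  17 <= 30? True
  30 <= 32? True
  32 <= 42? True
2 consecutive pair(s) are out of order, so the list is not sorted.
Final answer: No


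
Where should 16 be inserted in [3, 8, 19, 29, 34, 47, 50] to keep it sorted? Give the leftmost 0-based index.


List is sorted: [3, 8, 19, 29, 34, 47, 50]
We need the leftmost position where 16 can be inserted, i.e. the first index whose element is >= 16 (or the end of the list if none is).
Binary search with low=0, high=7 (0-based indices):
  low=0, high=7, mid=3: a[3]=29 >= 16, so high = 3
  low=0, high=3, mid=1: a[1]=8 < 16, so low = 2
  low=2, high=3, mid=2: a[2]=19 >= 16, so high = 2
Now low = high = 2, so the insertion index is 2.
Final answer: 2


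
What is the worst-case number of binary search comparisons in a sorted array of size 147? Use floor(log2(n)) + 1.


Binary search halves the search space each step.
Maximum comparisons = floor(log2(147)) + 1
log2(147) = 7.1997
floor(log2(147)) = 7, so 7 + 1 = 8
Final answer: 8


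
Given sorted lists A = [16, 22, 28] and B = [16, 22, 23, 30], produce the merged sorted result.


List A: [16, 22, 28]
List B: [16, 22, 23, 30]
Repeatedly compare the front elements and take the smaller:
  16 vs 16 -> take 16
  22 vs 16 -> take 16
  22 vs 22 -> take 22
  28 vs 22 -> take 22
  28 vs 23 -> take 23
  28 vs 30 -> take 28
  A is exhausted; append the rest of B: [30]
Final answer: [16, 16, 22, 22, 23, 28, 30]


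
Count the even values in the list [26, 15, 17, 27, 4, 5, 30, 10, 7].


Check each element:
  26 is even
  15 is odd
  17 is odd
  27 is odd
  4 is even
  5 is odd
  30 is even
  10 is even
  7 is odd
Evens: [26, 4, 30, 10]
Count of evens = 4
Final answer: 4


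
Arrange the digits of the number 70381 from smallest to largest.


The number 70381 has digits: 7, 0, 3, 8, 1
Sorted: 0, 1, 3, 7, 8
Joining the sorted digits gives the result.
Final answer: 01378


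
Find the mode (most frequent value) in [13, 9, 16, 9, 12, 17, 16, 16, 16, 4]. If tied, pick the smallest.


Count the frequency of each value:
  4 appears 1 time(s)
  9 appears 2 time(s)
  12 appears 1 time(s)
  13 appears 1 time(s)
  16 appears 4 time(s)
  17 appears 1 time(s)
Maximum frequency is 4.
Only 16 reaches that frequency, so it is the mode.
Final answer: 16


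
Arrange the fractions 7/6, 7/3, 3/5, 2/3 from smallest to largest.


Convert to decimal for comparison:
  7/6 = 1.1667
  7/3 = 2.3333
  3/5 = 0.6
  2/3 = 0.6667
Decimals in increasing order: 0.6 < 0.6667 < 1.1667 < 2.3333
Writing each back as its fraction gives the sorted order.
Final answer: 3/5, 2/3, 7/6, 7/3


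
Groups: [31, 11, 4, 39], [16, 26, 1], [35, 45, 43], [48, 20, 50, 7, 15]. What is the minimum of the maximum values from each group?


Find max of each group:
  Group 1: [31, 11, 4, 39] -> max = 39
  Group 2: [16, 26, 1] -> max = 26
  Group 3: [35, 45, 43] -> max = 45
  Group 4: [48, 20, 50, 7, 15] -> max = 50
Maxes: [39, 26, 45, 50]
Minimum of maxes = 26
Final answer: 26


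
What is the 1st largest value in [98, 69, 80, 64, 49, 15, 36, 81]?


Sort descending: [98, 81, 80, 69, 64, 49, 36, 15]
The 1st element (1-indexed) is at index 0.
Value = 98
Final answer: 98


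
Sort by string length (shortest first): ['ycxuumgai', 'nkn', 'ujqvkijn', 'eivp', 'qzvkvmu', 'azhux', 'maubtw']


Compute lengths:
  'ycxuumgai' has length 9
  'nkn' has length 3
  'ujqvkijn' has length 8
  'eivp' has length 4
  'qzvkvmu' has length 7
  'azhux' has length 5
  'maubtw' has length 6
Lengths in increasing order: 3 < 4 < 5 < 6 < 7 < 8 < 9
Listing the words in that order gives the answer.
Final answer: ['nkn', 'eivp', 'azhux', 'maubtw', 'qzvkvmu', 'ujqvkijn', 'ycxuumgai']


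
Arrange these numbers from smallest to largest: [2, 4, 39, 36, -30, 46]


Original list: [2, 4, 39, 36, -30, 46]
Repeatedly take the smallest remaining element:
  Remaining [2, 4, 39, 36, -30, 46] -> smallest is -30
  Remaining [2, 4, 39, 36, 46] -> smallest is 2
  Remaining [4, 39, 36, 46] -> smallest is 4
  Remaining [39, 36, 46] -> smallest is 36
  Remaining [39, 46] -> smallest is 39
  Remaining [46] -> smallest is 46
Collecting the picks in order gives the sorted list.
Final answer: [-30, 2, 4, 36, 39, 46]


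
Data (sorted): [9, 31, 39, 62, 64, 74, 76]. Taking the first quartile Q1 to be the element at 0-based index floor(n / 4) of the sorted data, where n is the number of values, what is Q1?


The list has n = 7 elements.
Q1 index = floor(7 / 4) = floor(1.75) = 1
Counting from index 0 in the sorted data, the element at index 1 is 31.
Final answer: 31


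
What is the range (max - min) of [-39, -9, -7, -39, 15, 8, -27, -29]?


Maximum value: 15
Minimum value: -39
Range = 15 - (-39) = 54
Final answer: 54


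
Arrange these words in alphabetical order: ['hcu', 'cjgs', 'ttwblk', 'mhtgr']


Compare strings character by character (the first differing letter decides):
  'cjgs' < 'hcu' since 'c' < 'h' at position 1
  'hcu' < 'mhtgr' since 'h' < 'm' at position 1
  'mhtgr' < 'ttwblk' since 'm' < 't' at position 1
Chaining these comparisons gives the alphabetical order.
Final answer: ['cjgs', 'hcu', 'mhtgr', 'ttwblk']


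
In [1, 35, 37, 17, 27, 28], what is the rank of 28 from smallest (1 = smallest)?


Sort ascending: [1, 17, 27, 28, 35, 37]
Find 28 in the sorted list.
28 is at position 4 (1-indexed).
Final answer: 4


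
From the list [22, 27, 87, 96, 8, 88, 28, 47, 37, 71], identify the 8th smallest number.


Sort ascending: [8, 22, 27, 28, 37, 47, 71, 87, 88, 96]
The 8th element (1-indexed) is at index 7.
Value = 87
Final answer: 87


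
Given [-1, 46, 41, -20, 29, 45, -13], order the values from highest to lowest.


Original list: [-1, 46, 41, -20, 29, 45, -13]
Repeatedly take the largest remaining element:
  Remaining [-1, 46, 41, -20, 29, 45, -13] -> largest is 46
  Remaining [-1, 41, -20, 29, 45, -13] -> largest is 45
  Remaining [-1, 41, -20, 29, -13] -> largest is 41
  Remaining [-1, -20, 29, -13] -> largest is 29
  Remaining [-1, -20, -13] -> largest is -1
  Remaining [-20, -13] -> largest is -13
  Remaining [-20] -> largest is -20
Collecting the picks in order gives the descending list.
Final answer: [46, 45, 41, 29, -1, -13, -20]


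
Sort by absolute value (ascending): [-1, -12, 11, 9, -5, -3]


Compute absolute values:
  |-1| = 1
  |-12| = 12
  |11| = 11
  |9| = 9
  |-5| = 5
  |-3| = 3
Absolute values in increasing order: 1 < 3 < 5 < 9 < 11 < 12
Listing the original numbers in that order gives the answer.
Final answer: [-1, -3, -5, 9, 11, -12]


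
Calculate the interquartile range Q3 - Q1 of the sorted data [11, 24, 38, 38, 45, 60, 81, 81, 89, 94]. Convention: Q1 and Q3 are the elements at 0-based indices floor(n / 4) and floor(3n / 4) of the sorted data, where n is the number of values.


The data has n = 10 elements.
Q1 index = floor(10 / 4) = floor(2.5) = 2; Q3 index = floor(3 * 10 / 4) = floor(7.5) = 7
Q1 = element at index 2 = 38
Q3 = element at index 7 = 81
IQR = 81 - 38 = 43
Final answer: 43


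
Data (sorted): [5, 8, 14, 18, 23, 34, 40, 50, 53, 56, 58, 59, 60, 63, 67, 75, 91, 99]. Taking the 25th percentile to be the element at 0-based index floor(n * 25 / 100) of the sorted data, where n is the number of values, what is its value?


The dataset has n = 18 elements.
Index = floor(18 * 25 / 100) = floor(450 / 100) = floor(4.5) = 4
Counting from index 0 in the sorted data, the element at index 4 is 23.
Final answer: 23


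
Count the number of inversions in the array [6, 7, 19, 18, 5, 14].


For each element, count the later elements that are smaller than it:
  6 (index 0): smaller elements after it = [5] -> 1
  7 (index 1): smaller elements after it = [5] -> 1
  19 (index 2): smaller elements after it = [18, 5, 14] -> 3
  18 (index 3): smaller elements after it = [5, 14] -> 2
  5 (index 4): smaller elements after it = [] -> 0
Total inversions = 1 + 1 + 3 + 2 + 0 = 7
Final answer: 7


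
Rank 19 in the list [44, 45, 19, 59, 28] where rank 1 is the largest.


Sort descending: [59, 45, 44, 28, 19]
Find 19 in the sorted list.
19 is at position 5.
Final answer: 5


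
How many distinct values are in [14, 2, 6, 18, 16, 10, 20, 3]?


List all unique values:
Distinct values: [2, 3, 6, 10, 14, 16, 18, 20]
Count = 8
Final answer: 8


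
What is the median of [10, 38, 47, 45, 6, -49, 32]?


First, sort the list: [-49, 6, 10, 32, 38, 45, 47]
The list has 7 elements (odd count).
The middle index is 3 (0-based), and the element there is 32.
Final answer: 32


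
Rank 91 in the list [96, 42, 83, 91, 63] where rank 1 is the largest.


Sort descending: [96, 91, 83, 63, 42]
Find 91 in the sorted list.
91 is at position 2.
Final answer: 2


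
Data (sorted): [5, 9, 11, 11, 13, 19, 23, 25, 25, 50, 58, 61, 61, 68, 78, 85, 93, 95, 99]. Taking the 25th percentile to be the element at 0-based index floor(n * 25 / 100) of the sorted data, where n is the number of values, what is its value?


The dataset has n = 19 elements.
Index = floor(19 * 25 / 100) = floor(475 / 100) = floor(4.75) = 4
Counting from index 0 in the sorted data, the element at index 4 is 13.
Final answer: 13


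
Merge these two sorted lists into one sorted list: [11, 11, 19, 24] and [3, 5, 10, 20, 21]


List A: [11, 11, 19, 24]
List B: [3, 5, 10, 20, 21]
Repeatedly compare the front elements and take the smaller:
  11 vs 3 -> take 3
  11 vs 5 -> take 5
  11 vs 10 -> take 10
  11 vs 20 -> take 11
  11 vs 20 -> take 11
  19 vs 20 -> take 19
  24 vs 20 -> take 20
  24 vs 21 -> take 21
  B is exhausted; append the rest of A: [24]
Final answer: [3, 5, 10, 11, 11, 19, 20, 21, 24]


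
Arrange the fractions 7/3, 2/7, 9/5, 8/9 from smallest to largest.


Convert to decimal for comparison:
  7/3 = 2.3333
  2/7 = 0.2857
  9/5 = 1.8
  8/9 = 0.8889
Decimals in increasing order: 0.2857 < 0.8889 < 1.8 < 2.3333
Writing each back as its fraction gives the sorted order.
Final answer: 2/7, 8/9, 9/5, 7/3


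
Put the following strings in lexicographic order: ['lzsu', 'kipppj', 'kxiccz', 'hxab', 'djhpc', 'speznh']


Compare strings character by character (the first differing letter decides):
  'djhpc' < 'hxab' since 'd' < 'h' at position 1
  'hxab' < 'kipppj' since 'h' < 'k' at position 1
  'kipppj' < 'kxiccz' since 'i' < 'x' at position 2
  'kxiccz' < 'lzsu' since 'k' < 'l' at position 1
  'lzsu' < 'speznh' since 'l' < 's' at position 1
Chaining these comparisons gives the alphabetical order.
Final answer: ['djhpc', 'hxab', 'kipppj', 'kxiccz', 'lzsu', 'speznh']


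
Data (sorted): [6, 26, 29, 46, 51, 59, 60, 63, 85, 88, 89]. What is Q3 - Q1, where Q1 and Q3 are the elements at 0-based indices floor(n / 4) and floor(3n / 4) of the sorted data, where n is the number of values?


The data has n = 11 elements.
Q1 index = floor(11 / 4) = floor(2.75) = 2; Q3 index = floor(3 * 11 / 4) = floor(8.25) = 8
Q1 = element at index 2 = 29
Q3 = element at index 8 = 85
IQR = 85 - 29 = 56
Final answer: 56


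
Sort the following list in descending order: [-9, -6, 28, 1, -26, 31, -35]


Original list: [-9, -6, 28, 1, -26, 31, -35]
Repeatedly take the largest remaining element:
  Remaining [-9, -6, 28, 1, -26, 31, -35] -> largest is 31
  Remaining [-9, -6, 28, 1, -26, -35] -> largest is 28
  Remaining [-9, -6, 1, -26, -35] -> largest is 1
  Remaining [-9, -6, -26, -35] -> largest is -6
  Remaining [-9, -26, -35] -> largest is -9
  Remaining [-26, -35] -> largest is -26
  Remaining [-35] -> largest is -35
Collecting the picks in order gives the descending list.
Final answer: [31, 28, 1, -6, -9, -26, -35]


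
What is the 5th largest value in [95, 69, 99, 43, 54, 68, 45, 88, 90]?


Sort descending: [99, 95, 90, 88, 69, 68, 54, 45, 43]
The 5th element (1-indexed) is at index 4.
Value = 69
Final answer: 69


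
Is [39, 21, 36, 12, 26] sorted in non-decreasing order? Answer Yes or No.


Check consecutive pairs:
  39 <= 21? False
  21 <= 36? True
  36 <= 12? False
  12 <= 26? True
2 consecutive pair(s) are out of order, so the list is not sorted.
Final answer: No


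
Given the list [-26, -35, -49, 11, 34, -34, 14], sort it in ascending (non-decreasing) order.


Original list: [-26, -35, -49, 11, 34, -34, 14]
Repeatedly take the smallest remaining element:
  Remaining [-26, -35, -49, 11, 34, -34, 14] -> smallest is -49
  Remaining [-26, -35, 11, 34, -34, 14] -> smallest is -35
  Remaining [-26, 11, 34, -34, 14] -> smallest is -34
  Remaining [-26, 11, 34, 14] -> smallest is -26
  Remaining [11, 34, 14] -> smallest is 11
  Remaining [34, 14] -> smallest is 14
  Remaining [34] -> smallest is 34
Collecting the picks in order gives the sorted list.
Final answer: [-49, -35, -34, -26, 11, 14, 34]


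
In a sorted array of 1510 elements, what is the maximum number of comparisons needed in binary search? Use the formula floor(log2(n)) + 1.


Binary search halves the search space each step.
Maximum comparisons = floor(log2(1510)) + 1
log2(1510) = 10.5603
floor(log2(1510)) = 10, so 10 + 1 = 11
Final answer: 11


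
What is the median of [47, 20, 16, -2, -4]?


First, sort the list: [-4, -2, 16, 20, 47]
The list has 5 elements (odd count).
The middle index is 2 (0-based), and the element there is 16.
Final answer: 16


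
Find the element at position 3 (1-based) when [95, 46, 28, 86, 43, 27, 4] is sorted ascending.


Sort ascending: [4, 27, 28, 43, 46, 86, 95]
The 3rd element (1-indexed) is at index 2.
Value = 28
Final answer: 28


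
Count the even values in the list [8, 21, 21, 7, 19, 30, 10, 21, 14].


Check each element:
  8 is even
  21 is odd
  21 is odd
  7 is odd
  19 is odd
  30 is even
  10 is even
  21 is odd
  14 is even
Evens: [8, 30, 10, 14]
Count of evens = 4
Final answer: 4


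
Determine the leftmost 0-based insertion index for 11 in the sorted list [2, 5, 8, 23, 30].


List is sorted: [2, 5, 8, 23, 30]
We need the leftmost position where 11 can be inserted, i.e. the first index whose element is >= 11 (or the end of the list if none is).
Binary search with low=0, high=5 (0-based indices):
  low=0, high=5, mid=2: a[2]=8 < 11, so low = 3
  low=3, high=5, mid=4: a[4]=30 >= 11, so high = 4
  low=3, high=4, mid=3: a[3]=23 >= 11, so high = 3
Now low = high = 3, so the insertion index is 3.
Final answer: 3


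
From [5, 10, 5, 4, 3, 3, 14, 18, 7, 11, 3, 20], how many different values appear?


List all unique values:
Distinct values: [3, 4, 5, 7, 10, 11, 14, 18, 20]
Count = 9
Final answer: 9


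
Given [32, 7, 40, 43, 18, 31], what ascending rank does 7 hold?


Sort ascending: [7, 18, 31, 32, 40, 43]
Find 7 in the sorted list.
7 is at position 1 (1-indexed).
Final answer: 1


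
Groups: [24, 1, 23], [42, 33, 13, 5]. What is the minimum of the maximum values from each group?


Find max of each group:
  Group 1: [24, 1, 23] -> max = 24
  Group 2: [42, 33, 13, 5] -> max = 42
Maxes: [24, 42]
Minimum of maxes = 24
Final answer: 24


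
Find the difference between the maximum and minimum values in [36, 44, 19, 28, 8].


Maximum value: 44
Minimum value: 8
Range = 44 - 8 = 36
Final answer: 36


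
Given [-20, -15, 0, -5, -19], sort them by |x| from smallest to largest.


Compute absolute values:
  |-20| = 20
  |-15| = 15
  |0| = 0
  |-5| = 5
  |-19| = 19
Absolute values in increasing order: 0 < 5 < 15 < 19 < 20
Listing the original numbers in that order gives the answer.
Final answer: [0, -5, -15, -19, -20]


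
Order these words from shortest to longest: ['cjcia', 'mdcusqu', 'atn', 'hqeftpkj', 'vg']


Compute lengths:
  'cjcia' has length 5
  'mdcusqu' has length 7
  'atn' has length 3
  'hqeftpkj' has length 8
  'vg' has length 2
Lengths in increasing order: 2 < 3 < 5 < 7 < 8
Listing the words in that order gives the answer.
Final answer: ['vg', 'atn', 'cjcia', 'mdcusqu', 'hqeftpkj']


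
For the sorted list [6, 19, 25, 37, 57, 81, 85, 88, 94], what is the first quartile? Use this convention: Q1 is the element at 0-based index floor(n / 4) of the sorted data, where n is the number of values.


The list has n = 9 elements.
Q1 index = floor(9 / 4) = floor(2.25) = 2
Counting from index 0 in the sorted data, the element at index 2 is 25.
Final answer: 25


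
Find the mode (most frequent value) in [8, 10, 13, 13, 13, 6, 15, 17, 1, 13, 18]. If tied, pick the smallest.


Count the frequency of each value:
  1 appears 1 time(s)
  6 appears 1 time(s)
  8 appears 1 time(s)
  10 appears 1 time(s)
  13 appears 4 time(s)
  15 appears 1 time(s)
  17 appears 1 time(s)
  18 appears 1 time(s)
Maximum frequency is 4.
Only 13 reaches that frequency, so it is the mode.
Final answer: 13


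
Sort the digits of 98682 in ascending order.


The number 98682 has digits: 9, 8, 6, 8, 2
Sorted: 2, 6, 8, 8, 9
Joining the sorted digits gives the result.
Final answer: 26889


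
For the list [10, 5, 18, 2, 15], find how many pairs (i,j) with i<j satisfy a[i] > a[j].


For each element, count the later elements that are smaller than it:
  10 (index 0): smaller elements after it = [5, 2] -> 2
  5 (index 1): smaller elements after it = [2] -> 1
  18 (index 2): smaller elements after it = [2, 15] -> 2
  2 (index 3): smaller elements after it = [] -> 0
Total inversions = 2 + 1 + 2 + 0 = 5
Final answer: 5


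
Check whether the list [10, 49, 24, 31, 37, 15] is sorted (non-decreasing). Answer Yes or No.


Check consecutive pairs:
  10 <= 49? True
  49 <= 24? False
  24 <= 31? True
  31 <= 37? True
  37 <= 15? False
2 consecutive pair(s) are out of order, so the list is not sorted.
Final answer: No


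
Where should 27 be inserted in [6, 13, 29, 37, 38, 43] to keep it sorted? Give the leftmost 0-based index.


List is sorted: [6, 13, 29, 37, 38, 43]
We need the leftmost position where 27 can be inserted, i.e. the first index whose element is >= 27 (or the end of the list if none is).
Binary search with low=0, high=6 (0-based indices):
  low=0, high=6, mid=3: a[3]=37 >= 27, so high = 3
  low=0, high=3, mid=1: a[1]=13 < 27, so low = 2
  low=2, high=3, mid=2: a[2]=29 >= 27, so high = 2
Now low = high = 2, so the insertion index is 2.
Final answer: 2


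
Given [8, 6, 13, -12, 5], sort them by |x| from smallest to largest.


Compute absolute values:
  |8| = 8
  |6| = 6
  |13| = 13
  |-12| = 12
  |5| = 5
Absolute values in increasing order: 5 < 6 < 8 < 12 < 13
Listing the original numbers in that order gives the answer.
Final answer: [5, 6, 8, -12, 13]


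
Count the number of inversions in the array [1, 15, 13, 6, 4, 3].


For each element, count the later elements that are smaller than it:
  1 (index 0): smaller elements after it = [] -> 0
  15 (index 1): smaller elements after it = [13, 6, 4, 3] -> 4
  13 (index 2): smaller elements after it = [6, 4, 3] -> 3
  6 (index 3): smaller elements after it = [4, 3] -> 2
  4 (index 4): smaller elements after it = [3] -> 1
Total inversions = 0 + 4 + 3 + 2 + 1 = 10
Final answer: 10


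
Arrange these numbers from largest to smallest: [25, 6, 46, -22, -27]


Original list: [25, 6, 46, -22, -27]
Repeatedly take the largest remaining element:
  Remaining [25, 6, 46, -22, -27] -> largest is 46
  Remaining [25, 6, -22, -27] -> largest is 25
  Remaining [6, -22, -27] -> largest is 6
  Remaining [-22, -27] -> largest is -22
  Remaining [-27] -> largest is -27
Collecting the picks in order gives the descending list.
Final answer: [46, 25, 6, -22, -27]


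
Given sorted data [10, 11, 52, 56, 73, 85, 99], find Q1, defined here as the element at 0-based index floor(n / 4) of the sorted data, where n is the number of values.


The list has n = 7 elements.
Q1 index = floor(7 / 4) = floor(1.75) = 1
Counting from index 0 in the sorted data, the element at index 1 is 11.
Final answer: 11


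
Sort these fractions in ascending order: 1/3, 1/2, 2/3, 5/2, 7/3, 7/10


Convert to decimal for comparison:
  1/3 = 0.3333
  1/2 = 0.5
  2/3 = 0.6667
  5/2 = 2.5
  7/3 = 2.3333
  7/10 = 0.7
Decimals in increasing order: 0.3333 < 0.5 < 0.6667 < 0.7 < 2.3333 < 2.5
Writing each back as its fraction gives the sorted order.
Final answer: 1/3, 1/2, 2/3, 7/10, 7/3, 5/2


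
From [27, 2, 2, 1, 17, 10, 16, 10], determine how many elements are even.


Check each element:
  27 is odd
  2 is even
  2 is even
  1 is odd
  17 is odd
  10 is even
  16 is even
  10 is even
Evens: [2, 2, 10, 16, 10]
Count of evens = 5
Final answer: 5


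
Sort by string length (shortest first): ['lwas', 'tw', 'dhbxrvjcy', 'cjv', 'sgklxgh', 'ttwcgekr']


Compute lengths:
  'lwas' has length 4
  'tw' has length 2
  'dhbxrvjcy' has length 9
  'cjv' has length 3
  'sgklxgh' has length 7
  'ttwcgekr' has length 8
Lengths in increasing order: 2 < 3 < 4 < 7 < 8 < 9
Listing the words in that order gives the answer.
Final answer: ['tw', 'cjv', 'lwas', 'sgklxgh', 'ttwcgekr', 'dhbxrvjcy']


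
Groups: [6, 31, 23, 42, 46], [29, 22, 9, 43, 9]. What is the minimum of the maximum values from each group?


Find max of each group:
  Group 1: [6, 31, 23, 42, 46] -> max = 46
  Group 2: [29, 22, 9, 43, 9] -> max = 43
Maxes: [46, 43]
Minimum of maxes = 43
Final answer: 43


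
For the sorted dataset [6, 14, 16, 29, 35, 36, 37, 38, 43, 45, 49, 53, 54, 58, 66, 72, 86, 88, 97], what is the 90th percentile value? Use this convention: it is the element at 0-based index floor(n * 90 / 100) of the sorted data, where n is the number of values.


The dataset has n = 19 elements.
Index = floor(19 * 90 / 100) = floor(1710 / 100) = floor(17.1) = 17
Counting from index 0 in the sorted data, the element at index 17 is 88.
Final answer: 88


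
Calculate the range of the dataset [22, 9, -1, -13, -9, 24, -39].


Maximum value: 24
Minimum value: -39
Range = 24 - (-39) = 63
Final answer: 63


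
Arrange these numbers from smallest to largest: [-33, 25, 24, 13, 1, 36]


Original list: [-33, 25, 24, 13, 1, 36]
Repeatedly take the smallest remaining element:
  Remaining [-33, 25, 24, 13, 1, 36] -> smallest is -33
  Remaining [25, 24, 13, 1, 36] -> smallest is 1
  Remaining [25, 24, 13, 36] -> smallest is 13
  Remaining [25, 24, 36] -> smallest is 24
  Remaining [25, 36] -> smallest is 25
  Remaining [36] -> smallest is 36
Collecting the picks in order gives the sorted list.
Final answer: [-33, 1, 13, 24, 25, 36]


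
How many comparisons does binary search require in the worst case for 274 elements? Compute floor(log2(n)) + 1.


Binary search halves the search space each step.
Maximum comparisons = floor(log2(274)) + 1
log2(274) = 8.098
floor(log2(274)) = 8, so 8 + 1 = 9
Final answer: 9


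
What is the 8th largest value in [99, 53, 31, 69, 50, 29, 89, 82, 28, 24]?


Sort descending: [99, 89, 82, 69, 53, 50, 31, 29, 28, 24]
The 8th element (1-indexed) is at index 7.
Value = 29
Final answer: 29


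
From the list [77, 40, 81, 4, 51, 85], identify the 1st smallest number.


Sort ascending: [4, 40, 51, 77, 81, 85]
The 1st element (1-indexed) is at index 0.
Value = 4
Final answer: 4
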